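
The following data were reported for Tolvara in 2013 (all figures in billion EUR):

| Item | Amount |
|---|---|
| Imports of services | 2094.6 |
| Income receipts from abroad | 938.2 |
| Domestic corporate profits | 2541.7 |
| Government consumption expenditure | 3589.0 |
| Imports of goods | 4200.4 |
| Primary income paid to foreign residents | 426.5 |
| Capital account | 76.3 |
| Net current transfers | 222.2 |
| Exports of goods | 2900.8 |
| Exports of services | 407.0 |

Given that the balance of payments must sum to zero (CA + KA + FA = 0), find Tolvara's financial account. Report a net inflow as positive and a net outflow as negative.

2177.0

Goods balance = 2900.8 - 4200.4 = -1299.6
Services balance = 407.0 - 2094.6 = -1687.6
Trade balance (goods + services) = -1299.6 + (-1687.6) = -2987.2
Net primary income = 938.2 - 426.5 = 511.7
Net secondary income = 222.2
Current account = -2987.2 + 511.7 + 222.2 = -2253.3
Financial account = -(-2253.3 + 76.3) = 2177.0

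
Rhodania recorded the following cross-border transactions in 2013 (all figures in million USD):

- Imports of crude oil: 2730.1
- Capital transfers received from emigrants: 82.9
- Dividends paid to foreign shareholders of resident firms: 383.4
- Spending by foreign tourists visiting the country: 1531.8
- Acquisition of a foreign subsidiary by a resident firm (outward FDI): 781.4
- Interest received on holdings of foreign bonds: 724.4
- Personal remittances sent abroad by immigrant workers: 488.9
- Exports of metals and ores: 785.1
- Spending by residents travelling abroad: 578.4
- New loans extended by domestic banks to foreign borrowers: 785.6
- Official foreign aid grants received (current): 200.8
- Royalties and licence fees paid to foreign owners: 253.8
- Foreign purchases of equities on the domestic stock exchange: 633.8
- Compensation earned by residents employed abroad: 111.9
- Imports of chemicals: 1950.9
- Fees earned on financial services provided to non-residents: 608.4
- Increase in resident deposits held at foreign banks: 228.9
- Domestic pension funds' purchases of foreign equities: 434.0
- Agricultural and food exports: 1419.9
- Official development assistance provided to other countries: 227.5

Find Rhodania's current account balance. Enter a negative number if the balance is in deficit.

Goods: -1950.9 + 1419.9 - 2730.1 + 785.1 = -2476.0
Services: -578.4 + 1531.8 - 253.8 + 608.4 = 1308.0
Primary income: 111.9 + 724.4 - 383.4 = 452.9
Secondary income: -488.9 - 227.5 + 200.8 = -515.6
Current account = (-2476.0) + 1308.0 + 452.9 + (-515.6) = -1230.7
(Excluded from the current account — capital account: capital transfers received from emigrants 82.9; financial account: acquisition of a foreign subsidiary by a resident firm (outward FDI) 781.4, new loans extended by domestic banks to foreign borrowers 785.6, foreign purchases of equities on the domestic stock exchange 633.8, increase in resident deposits held at foreign banks 228.9, domestic pension funds' purchases of foreign equities 434.0.)

-1230.7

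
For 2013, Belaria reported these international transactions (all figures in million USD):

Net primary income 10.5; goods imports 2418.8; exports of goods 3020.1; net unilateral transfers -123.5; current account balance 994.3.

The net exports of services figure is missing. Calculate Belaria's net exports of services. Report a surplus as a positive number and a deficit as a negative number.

Current account = goods balance + services balance + net primary income + net secondary income
Sum of the known components = 488.3
Net exports of services = CA - (known components) = 994.3 - 488.3 = 506.0

506.0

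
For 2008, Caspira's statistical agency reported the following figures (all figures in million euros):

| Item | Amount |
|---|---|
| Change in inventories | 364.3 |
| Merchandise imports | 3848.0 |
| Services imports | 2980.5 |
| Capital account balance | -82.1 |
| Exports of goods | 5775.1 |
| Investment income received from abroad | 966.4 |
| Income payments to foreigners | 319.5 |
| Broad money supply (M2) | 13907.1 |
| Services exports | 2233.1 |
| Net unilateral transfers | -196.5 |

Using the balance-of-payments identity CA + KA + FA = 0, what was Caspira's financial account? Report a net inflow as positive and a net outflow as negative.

-1548.0

Goods balance = 5775.1 - 3848.0 = 1927.1
Services balance = 2233.1 - 2980.5 = -747.4
Trade balance (goods + services) = 1927.1 + (-747.4) = 1179.7
Net primary income = 966.4 - 319.5 = 646.9
Net secondary income = -196.5
Current account = 1179.7 + 646.9 + (-196.5) = 1630.1
Financial account = -(1630.1 + (-82.1)) = -1548.0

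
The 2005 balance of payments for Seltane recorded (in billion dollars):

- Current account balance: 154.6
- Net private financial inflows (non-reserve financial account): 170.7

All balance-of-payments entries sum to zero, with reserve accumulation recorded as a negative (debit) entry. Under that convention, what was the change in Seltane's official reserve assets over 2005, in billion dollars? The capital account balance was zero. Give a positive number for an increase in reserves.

325.3

Official reserve transactions balance = -(154.6 + 170.7) = -325.3
An accumulation of reserves is recorded as a debit (negative entry), so the change in the stock of reserves is the negative of that balance.
Change in official reserves = -(-325.3) = 325.3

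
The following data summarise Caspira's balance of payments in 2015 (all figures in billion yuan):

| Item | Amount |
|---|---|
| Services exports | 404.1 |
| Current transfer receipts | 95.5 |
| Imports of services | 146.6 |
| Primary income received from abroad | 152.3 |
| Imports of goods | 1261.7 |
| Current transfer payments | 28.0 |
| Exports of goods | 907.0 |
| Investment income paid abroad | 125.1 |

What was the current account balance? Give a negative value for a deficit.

Goods balance = 907.0 - 1261.7 = -354.7
Services balance = 404.1 - 146.6 = 257.5
Trade balance (goods + services) = -354.7 + 257.5 = -97.2
Net primary income = 152.3 - 125.1 = 27.2
Net secondary income = 95.5 - 28.0 = 67.5
Current account = -97.2 + 27.2 + 67.5 = -2.5

-2.5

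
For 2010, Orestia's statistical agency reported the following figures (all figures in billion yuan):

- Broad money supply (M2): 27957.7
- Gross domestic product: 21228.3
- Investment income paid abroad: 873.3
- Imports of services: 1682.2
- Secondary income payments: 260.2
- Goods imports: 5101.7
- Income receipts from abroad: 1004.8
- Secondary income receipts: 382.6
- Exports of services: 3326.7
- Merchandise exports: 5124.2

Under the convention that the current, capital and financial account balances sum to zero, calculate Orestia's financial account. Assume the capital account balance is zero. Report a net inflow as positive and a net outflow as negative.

Goods balance = 5124.2 - 5101.7 = 22.5
Services balance = 3326.7 - 1682.2 = 1644.5
Trade balance (goods + services) = 22.5 + 1644.5 = 1667.0
Net primary income = 1004.8 - 873.3 = 131.5
Net secondary income = 382.6 - 260.2 = 122.4
Current account = 1667.0 + 131.5 + 122.4 = 1920.9
Financial account = -(1920.9) = -1920.9

-1920.9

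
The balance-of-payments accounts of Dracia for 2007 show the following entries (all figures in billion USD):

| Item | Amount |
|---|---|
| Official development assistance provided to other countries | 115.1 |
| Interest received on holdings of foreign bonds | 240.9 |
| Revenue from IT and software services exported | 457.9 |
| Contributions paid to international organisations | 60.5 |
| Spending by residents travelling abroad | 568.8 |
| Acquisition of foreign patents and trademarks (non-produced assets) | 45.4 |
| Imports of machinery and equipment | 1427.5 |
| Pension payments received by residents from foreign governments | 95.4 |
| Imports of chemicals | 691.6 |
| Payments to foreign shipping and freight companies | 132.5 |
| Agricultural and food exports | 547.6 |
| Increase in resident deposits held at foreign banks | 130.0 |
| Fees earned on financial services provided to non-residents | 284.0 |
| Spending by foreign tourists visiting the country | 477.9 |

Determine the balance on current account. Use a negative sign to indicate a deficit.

Goods: -1427.5 - 691.6 + 547.6 = -1571.5
Services: 284.0 - 132.5 + 457.9 - 568.8 + 477.9 = 518.5
Primary income: 240.9
Secondary income: -115.1 - 60.5 + 95.4 = -80.2
Current account = (-1571.5) + 518.5 + 240.9 + (-80.2) = -892.3
(Excluded from the current account — capital account: acquisition of foreign patents and trademarks (non-produced assets) 45.4; financial account: increase in resident deposits held at foreign banks 130.0.)

-892.3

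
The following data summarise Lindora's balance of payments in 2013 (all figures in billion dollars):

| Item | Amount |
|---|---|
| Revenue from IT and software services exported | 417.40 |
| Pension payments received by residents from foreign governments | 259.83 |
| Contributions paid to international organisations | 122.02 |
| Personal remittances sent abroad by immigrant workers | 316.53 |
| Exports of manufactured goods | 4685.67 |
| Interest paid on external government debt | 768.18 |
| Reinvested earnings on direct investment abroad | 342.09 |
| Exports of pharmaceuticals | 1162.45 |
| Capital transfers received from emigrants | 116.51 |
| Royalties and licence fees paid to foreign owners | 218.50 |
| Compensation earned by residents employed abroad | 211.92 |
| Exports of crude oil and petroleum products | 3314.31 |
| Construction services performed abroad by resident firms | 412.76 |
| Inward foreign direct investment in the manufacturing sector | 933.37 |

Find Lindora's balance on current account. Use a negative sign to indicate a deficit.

Goods: 1162.45 + 3314.31 + 4685.67 = 9162.43
Services: 412.76 - 218.50 + 417.40 = 611.66
Primary income: 342.09 - 768.18 + 211.92 = -214.17
Secondary income: -122.02 + 259.83 - 316.53 = -178.72
Current account = 9162.43 + 611.66 + (-214.17) + (-178.72) = 9381.20
(Excluded from the current account — capital account: capital transfers received from emigrants 116.51; financial account: inward foreign direct investment in the manufacturing sector 933.37.)

9381.20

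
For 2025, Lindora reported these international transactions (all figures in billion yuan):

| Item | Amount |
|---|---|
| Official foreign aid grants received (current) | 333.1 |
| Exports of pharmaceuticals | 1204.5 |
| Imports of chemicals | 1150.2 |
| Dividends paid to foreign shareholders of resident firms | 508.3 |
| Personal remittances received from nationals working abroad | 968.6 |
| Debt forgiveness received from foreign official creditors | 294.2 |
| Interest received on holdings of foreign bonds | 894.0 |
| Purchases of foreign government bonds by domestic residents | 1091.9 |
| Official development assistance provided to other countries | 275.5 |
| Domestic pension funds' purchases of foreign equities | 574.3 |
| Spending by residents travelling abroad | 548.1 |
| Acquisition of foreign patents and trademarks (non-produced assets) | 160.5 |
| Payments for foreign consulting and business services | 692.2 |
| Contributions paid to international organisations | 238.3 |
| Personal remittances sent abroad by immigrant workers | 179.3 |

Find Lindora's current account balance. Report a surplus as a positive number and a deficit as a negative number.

-191.7

Goods: -1150.2 + 1204.5 = 54.3
Services: -548.1 - 692.2 = -1240.3
Primary income: -508.3 + 894.0 = 385.7
Secondary income: -275.5 - 179.3 + 333.1 + 968.6 - 238.3 = 608.6
Current account = 54.3 + (-1240.3) + 385.7 + 608.6 = -191.7
(Excluded from the current account — capital account: debt forgiveness received from foreign official creditors 294.2, acquisition of foreign patents and trademarks (non-produced assets) 160.5; financial account: purchases of foreign government bonds by domestic residents 1091.9, domestic pension funds' purchases of foreign equities 574.3.)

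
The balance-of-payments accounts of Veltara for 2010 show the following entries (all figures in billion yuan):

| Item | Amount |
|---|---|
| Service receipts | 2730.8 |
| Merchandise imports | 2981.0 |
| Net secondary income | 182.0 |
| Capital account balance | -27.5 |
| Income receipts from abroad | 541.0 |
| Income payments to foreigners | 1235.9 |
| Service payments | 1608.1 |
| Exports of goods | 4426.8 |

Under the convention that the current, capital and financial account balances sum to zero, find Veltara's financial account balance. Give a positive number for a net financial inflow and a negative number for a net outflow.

Goods balance = 4426.8 - 2981.0 = 1445.8
Services balance = 2730.8 - 1608.1 = 1122.7
Trade balance (goods + services) = 1445.8 + 1122.7 = 2568.5
Net primary income = 541.0 - 1235.9 = -694.9
Net secondary income = 182.0
Current account = 2568.5 + (-694.9) + 182.0 = 2055.6
Financial account = -(2055.6 + (-27.5)) = -2028.1

-2028.1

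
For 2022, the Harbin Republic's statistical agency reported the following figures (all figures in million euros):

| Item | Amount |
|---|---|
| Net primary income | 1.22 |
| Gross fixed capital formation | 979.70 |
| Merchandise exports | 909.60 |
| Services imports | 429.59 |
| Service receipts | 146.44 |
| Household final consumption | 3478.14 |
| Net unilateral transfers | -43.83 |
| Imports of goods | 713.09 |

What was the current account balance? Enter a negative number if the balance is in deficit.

-129.25

Goods balance = 909.60 - 713.09 = 196.51
Services balance = 146.44 - 429.59 = -283.15
Trade balance (goods + services) = 196.51 + (-283.15) = -86.64
Net primary income = 1.22
Net secondary income = -43.83
Current account = -86.64 + 1.22 + (-43.83) = -129.25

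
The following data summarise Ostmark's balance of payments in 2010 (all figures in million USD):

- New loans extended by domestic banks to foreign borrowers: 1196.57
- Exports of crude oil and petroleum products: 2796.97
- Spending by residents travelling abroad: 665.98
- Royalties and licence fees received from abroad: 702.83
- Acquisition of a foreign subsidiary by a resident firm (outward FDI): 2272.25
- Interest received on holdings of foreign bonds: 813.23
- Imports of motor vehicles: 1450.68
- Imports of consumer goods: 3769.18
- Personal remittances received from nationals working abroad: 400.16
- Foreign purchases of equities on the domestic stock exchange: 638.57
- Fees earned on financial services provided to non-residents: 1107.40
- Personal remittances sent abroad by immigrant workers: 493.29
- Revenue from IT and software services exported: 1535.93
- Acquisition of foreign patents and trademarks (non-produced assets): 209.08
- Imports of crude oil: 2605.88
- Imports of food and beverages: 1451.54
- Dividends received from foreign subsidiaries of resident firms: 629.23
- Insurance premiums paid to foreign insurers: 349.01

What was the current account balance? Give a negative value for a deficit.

Goods: 2796.97 - 2605.88 - 1451.54 - 1450.68 - 3769.18 = -6480.31
Services: -665.98 + 1107.40 + 702.83 - 349.01 + 1535.93 = 2331.17
Primary income: 629.23 + 813.23 = 1442.46
Secondary income: -493.29 + 400.16 = -93.13
Current account = (-6480.31) + 2331.17 + 1442.46 + (-93.13) = -2799.81
(Excluded from the current account — financial account: new loans extended by domestic banks to foreign borrowers 1196.57, acquisition of a foreign subsidiary by a resident firm (outward FDI) 2272.25, foreign purchases of equities on the domestic stock exchange 638.57; capital account: acquisition of foreign patents and trademarks (non-produced assets) 209.08.)

-2799.81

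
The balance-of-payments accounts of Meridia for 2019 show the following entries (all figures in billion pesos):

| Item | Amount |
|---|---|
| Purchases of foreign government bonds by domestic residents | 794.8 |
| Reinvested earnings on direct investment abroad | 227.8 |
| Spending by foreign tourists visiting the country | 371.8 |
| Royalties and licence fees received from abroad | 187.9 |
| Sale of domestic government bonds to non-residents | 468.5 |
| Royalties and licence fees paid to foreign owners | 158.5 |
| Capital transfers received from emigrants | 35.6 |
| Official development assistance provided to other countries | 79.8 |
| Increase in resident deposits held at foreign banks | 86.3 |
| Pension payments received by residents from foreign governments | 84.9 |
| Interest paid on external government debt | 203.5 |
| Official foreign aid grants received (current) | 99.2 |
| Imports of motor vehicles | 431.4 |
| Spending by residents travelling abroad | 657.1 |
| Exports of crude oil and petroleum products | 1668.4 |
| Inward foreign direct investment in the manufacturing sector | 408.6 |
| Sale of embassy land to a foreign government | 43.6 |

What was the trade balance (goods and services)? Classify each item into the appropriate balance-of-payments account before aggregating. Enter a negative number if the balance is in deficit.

Goods: -431.4 + 1668.4 = 1237.0
Services: 371.8 - 158.5 + 187.9 - 657.1 = -255.9
Trade balance = 1237.0 + (-255.9) = 981.1
(Excluded from the trade balance — financial account: purchases of foreign government bonds by domestic residents 794.8, sale of domestic government bonds to non-residents 468.5, increase in resident deposits held at foreign banks 86.3, inward foreign direct investment in the manufacturing sector 408.6; primary income: reinvested earnings on direct investment abroad 227.8, interest paid on external government debt 203.5; capital account: capital transfers received from emigrants 35.6, sale of embassy land to a foreign government 43.6; secondary income: official development assistance provided to other countries 79.8, pension payments received by residents from foreign governments 84.9, official foreign aid grants received (current) 99.2.)

981.1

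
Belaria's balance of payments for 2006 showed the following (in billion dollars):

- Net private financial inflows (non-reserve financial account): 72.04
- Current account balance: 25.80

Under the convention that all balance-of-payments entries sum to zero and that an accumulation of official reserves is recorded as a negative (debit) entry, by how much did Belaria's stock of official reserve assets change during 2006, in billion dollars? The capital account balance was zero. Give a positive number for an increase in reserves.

Official reserve transactions balance = -(25.80 + 72.04) = -97.84
An accumulation of reserves is recorded as a debit (negative entry), so the change in the stock of reserves is the negative of that balance.
Change in official reserves = -(-97.84) = 97.84

97.84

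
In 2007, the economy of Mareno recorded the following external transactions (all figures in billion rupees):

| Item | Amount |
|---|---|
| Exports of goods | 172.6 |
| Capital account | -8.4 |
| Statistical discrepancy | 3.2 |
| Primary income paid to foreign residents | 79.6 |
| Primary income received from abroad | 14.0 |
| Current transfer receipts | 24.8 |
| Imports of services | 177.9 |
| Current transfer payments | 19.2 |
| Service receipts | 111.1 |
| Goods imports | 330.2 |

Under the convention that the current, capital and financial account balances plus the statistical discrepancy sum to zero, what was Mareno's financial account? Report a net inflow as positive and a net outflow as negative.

289.6

Goods balance = 172.6 - 330.2 = -157.6
Services balance = 111.1 - 177.9 = -66.8
Trade balance (goods + services) = -157.6 + (-66.8) = -224.4
Net primary income = 14.0 - 79.6 = -65.6
Net secondary income = 24.8 - 19.2 = 5.6
Current account = -224.4 + (-65.6) + 5.6 = -284.4
Financial account = -(-284.4 + (-8.4) + 3.2) = 289.6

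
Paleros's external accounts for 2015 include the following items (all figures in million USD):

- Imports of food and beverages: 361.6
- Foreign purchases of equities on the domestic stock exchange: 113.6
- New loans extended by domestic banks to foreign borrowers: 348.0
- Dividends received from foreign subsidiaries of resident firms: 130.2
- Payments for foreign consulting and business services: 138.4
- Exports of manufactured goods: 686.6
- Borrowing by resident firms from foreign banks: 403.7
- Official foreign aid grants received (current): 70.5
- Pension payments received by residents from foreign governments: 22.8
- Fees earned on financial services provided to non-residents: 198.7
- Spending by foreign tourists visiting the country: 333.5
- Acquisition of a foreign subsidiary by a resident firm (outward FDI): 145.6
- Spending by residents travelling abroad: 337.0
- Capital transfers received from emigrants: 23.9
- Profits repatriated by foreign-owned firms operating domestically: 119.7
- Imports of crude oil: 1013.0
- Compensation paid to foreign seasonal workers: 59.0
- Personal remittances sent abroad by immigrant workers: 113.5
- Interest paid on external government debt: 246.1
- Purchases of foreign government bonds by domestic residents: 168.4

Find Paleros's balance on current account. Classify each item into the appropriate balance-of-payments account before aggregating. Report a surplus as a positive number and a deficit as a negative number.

-946.0

Goods: -361.6 - 1013.0 + 686.6 = -688.0
Services: -138.4 - 337.0 + 333.5 + 198.7 = 56.8
Primary income: 130.2 - 59.0 - 119.7 - 246.1 = -294.6
Secondary income: 70.5 - 113.5 + 22.8 = -20.2
Current account = (-688.0) + 56.8 + (-294.6) + (-20.2) = -946.0
(Excluded from the current account — financial account: foreign purchases of equities on the domestic stock exchange 113.6, new loans extended by domestic banks to foreign borrowers 348.0, borrowing by resident firms from foreign banks 403.7, acquisition of a foreign subsidiary by a resident firm (outward FDI) 145.6, purchases of foreign government bonds by domestic residents 168.4; capital account: capital transfers received from emigrants 23.9.)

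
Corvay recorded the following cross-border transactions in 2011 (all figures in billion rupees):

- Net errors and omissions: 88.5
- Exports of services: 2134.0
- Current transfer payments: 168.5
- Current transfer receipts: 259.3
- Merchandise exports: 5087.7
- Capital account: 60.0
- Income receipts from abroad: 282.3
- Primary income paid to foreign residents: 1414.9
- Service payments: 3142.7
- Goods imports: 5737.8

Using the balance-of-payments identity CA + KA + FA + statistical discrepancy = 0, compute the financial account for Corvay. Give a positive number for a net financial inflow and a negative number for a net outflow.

2552.1

Goods balance = 5087.7 - 5737.8 = -650.1
Services balance = 2134.0 - 3142.7 = -1008.7
Trade balance (goods + services) = -650.1 + (-1008.7) = -1658.8
Net primary income = 282.3 - 1414.9 = -1132.6
Net secondary income = 259.3 - 168.5 = 90.8
Current account = -1658.8 + (-1132.6) + 90.8 = -2700.6
Financial account = -(-2700.6 + 60.0 + 88.5) = 2552.1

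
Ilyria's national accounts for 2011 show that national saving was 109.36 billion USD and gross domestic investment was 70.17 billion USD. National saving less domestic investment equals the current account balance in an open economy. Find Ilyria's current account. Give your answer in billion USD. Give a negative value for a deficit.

S - I = CA (net lending to the rest of the world).
CA = S - I = 109.36 - 70.17 = 39.19

39.19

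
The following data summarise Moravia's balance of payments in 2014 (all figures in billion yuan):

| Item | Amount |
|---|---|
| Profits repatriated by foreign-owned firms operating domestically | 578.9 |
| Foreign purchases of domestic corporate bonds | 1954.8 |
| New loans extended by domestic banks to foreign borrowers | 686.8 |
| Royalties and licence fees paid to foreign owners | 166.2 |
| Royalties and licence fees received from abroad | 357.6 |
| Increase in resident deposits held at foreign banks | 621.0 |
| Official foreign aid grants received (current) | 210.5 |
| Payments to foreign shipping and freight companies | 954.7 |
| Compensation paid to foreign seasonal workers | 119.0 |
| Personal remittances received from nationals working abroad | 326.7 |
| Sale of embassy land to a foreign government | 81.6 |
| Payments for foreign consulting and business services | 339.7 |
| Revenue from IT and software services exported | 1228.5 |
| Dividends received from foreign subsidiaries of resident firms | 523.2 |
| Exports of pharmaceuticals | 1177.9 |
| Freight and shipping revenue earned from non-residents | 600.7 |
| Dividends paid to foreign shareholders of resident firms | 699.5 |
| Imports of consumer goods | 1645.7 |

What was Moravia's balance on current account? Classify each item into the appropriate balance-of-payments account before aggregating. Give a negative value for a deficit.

-78.6

Goods: 1177.9 - 1645.7 = -467.8
Services: -166.2 - 954.7 + 357.6 + 1228.5 - 339.7 + 600.7 = 726.2
Primary income: -578.9 - 699.5 - 119.0 + 523.2 = -874.2
Secondary income: 326.7 + 210.5 = 537.2
Current account = (-467.8) + 726.2 + (-874.2) + 537.2 = -78.6
(Excluded from the current account — financial account: foreign purchases of domestic corporate bonds 1954.8, new loans extended by domestic banks to foreign borrowers 686.8, increase in resident deposits held at foreign banks 621.0; capital account: sale of embassy land to a foreign government 81.6.)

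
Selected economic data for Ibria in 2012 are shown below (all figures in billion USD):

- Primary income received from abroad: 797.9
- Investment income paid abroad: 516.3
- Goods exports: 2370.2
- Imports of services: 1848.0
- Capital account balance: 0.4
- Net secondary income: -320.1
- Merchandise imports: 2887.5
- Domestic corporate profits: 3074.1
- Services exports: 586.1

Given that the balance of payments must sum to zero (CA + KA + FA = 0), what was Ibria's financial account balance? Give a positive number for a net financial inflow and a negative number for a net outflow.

Goods balance = 2370.2 - 2887.5 = -517.3
Services balance = 586.1 - 1848.0 = -1261.9
Trade balance (goods + services) = -517.3 + (-1261.9) = -1779.2
Net primary income = 797.9 - 516.3 = 281.6
Net secondary income = -320.1
Current account = -1779.2 + 281.6 + (-320.1) = -1817.7
Financial account = -(-1817.7 + 0.4) = 1817.3

1817.3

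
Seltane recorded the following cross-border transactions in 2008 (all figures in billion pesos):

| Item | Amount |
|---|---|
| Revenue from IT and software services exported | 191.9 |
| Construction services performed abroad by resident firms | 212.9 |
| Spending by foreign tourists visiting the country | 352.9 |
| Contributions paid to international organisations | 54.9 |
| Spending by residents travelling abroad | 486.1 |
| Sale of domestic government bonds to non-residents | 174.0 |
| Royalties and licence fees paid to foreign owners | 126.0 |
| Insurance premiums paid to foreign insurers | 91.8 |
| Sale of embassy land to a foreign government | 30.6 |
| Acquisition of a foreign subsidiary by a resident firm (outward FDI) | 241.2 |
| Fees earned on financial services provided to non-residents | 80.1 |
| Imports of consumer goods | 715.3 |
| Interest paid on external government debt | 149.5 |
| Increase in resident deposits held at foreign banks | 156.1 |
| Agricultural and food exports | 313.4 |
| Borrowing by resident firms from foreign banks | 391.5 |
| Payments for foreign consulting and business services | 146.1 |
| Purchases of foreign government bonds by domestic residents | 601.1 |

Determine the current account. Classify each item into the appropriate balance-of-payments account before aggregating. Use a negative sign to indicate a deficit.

Goods: -715.3 + 313.4 = -401.9
Services: 352.9 - 146.1 + 80.1 - 126.0 - 91.8 + 212.9 - 486.1 + 191.9 = -12.2
Primary income: -149.5
Secondary income: -54.9
Current account = (-401.9) + (-12.2) + (-149.5) + (-54.9) = -618.5
(Excluded from the current account — financial account: sale of domestic government bonds to non-residents 174.0, acquisition of a foreign subsidiary by a resident firm (outward FDI) 241.2, increase in resident deposits held at foreign banks 156.1, borrowing by resident firms from foreign banks 391.5, purchases of foreign government bonds by domestic residents 601.1; capital account: sale of embassy land to a foreign government 30.6.)

-618.5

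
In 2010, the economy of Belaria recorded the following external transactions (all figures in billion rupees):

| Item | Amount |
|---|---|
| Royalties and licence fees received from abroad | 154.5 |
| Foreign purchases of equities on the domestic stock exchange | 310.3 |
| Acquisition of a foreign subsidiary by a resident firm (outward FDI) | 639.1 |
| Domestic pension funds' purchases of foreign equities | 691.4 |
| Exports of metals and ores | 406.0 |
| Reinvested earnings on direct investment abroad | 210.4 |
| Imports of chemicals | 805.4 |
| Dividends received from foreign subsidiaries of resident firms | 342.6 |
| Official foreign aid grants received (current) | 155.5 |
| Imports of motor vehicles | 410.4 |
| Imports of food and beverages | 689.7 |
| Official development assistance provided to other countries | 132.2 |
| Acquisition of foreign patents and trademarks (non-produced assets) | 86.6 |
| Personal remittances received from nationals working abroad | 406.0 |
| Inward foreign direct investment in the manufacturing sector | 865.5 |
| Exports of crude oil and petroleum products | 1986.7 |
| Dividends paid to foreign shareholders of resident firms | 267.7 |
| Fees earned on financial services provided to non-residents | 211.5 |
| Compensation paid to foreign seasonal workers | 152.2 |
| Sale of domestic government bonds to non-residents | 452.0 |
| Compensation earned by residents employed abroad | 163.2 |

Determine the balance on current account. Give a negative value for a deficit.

Goods: -805.4 + 406.0 + 1986.7 - 689.7 - 410.4 = 487.2
Services: 211.5 + 154.5 = 366.0
Primary income: -267.7 + 210.4 + 163.2 + 342.6 - 152.2 = 296.3
Secondary income: 406.0 - 132.2 + 155.5 = 429.3
Current account = 487.2 + 366.0 + 296.3 + 429.3 = 1578.8
(Excluded from the current account — financial account: foreign purchases of equities on the domestic stock exchange 310.3, acquisition of a foreign subsidiary by a resident firm (outward FDI) 639.1, domestic pension funds' purchases of foreign equities 691.4, inward foreign direct investment in the manufacturing sector 865.5, sale of domestic government bonds to non-residents 452.0; capital account: acquisition of foreign patents and trademarks (non-produced assets) 86.6.)

1578.8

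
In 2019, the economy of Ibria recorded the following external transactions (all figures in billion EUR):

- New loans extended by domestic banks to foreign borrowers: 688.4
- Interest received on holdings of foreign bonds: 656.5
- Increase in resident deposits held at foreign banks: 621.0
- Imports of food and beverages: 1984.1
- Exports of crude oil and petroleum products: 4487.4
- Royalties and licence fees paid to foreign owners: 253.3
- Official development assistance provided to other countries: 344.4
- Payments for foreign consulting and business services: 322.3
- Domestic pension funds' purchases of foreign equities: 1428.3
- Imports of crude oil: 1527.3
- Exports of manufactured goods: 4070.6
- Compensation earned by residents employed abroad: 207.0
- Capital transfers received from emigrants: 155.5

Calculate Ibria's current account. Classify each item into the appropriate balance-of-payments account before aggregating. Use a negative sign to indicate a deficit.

4990.1

Goods: 4487.4 - 1527.3 + 4070.6 - 1984.1 = 5046.6
Services: -253.3 - 322.3 = -575.6
Primary income: 207.0 + 656.5 = 863.5
Secondary income: -344.4
Current account = 5046.6 + (-575.6) + 863.5 + (-344.4) = 4990.1
(Excluded from the current account — financial account: new loans extended by domestic banks to foreign borrowers 688.4, increase in resident deposits held at foreign banks 621.0, domestic pension funds' purchases of foreign equities 1428.3; capital account: capital transfers received from emigrants 155.5.)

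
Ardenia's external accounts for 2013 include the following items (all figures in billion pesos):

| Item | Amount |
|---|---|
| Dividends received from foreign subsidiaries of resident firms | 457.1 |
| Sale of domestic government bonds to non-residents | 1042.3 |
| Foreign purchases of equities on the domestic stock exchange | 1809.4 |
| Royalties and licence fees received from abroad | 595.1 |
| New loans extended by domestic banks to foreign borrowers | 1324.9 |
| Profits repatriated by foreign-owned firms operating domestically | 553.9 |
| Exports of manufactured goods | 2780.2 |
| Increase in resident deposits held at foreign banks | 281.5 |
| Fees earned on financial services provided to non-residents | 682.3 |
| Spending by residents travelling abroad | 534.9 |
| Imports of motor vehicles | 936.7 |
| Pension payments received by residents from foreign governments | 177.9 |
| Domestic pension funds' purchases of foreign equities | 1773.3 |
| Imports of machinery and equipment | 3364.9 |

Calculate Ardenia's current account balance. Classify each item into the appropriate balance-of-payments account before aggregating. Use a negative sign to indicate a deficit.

-697.8

Goods: 2780.2 - 3364.9 - 936.7 = -1521.4
Services: 595.1 - 534.9 + 682.3 = 742.5
Primary income: 457.1 - 553.9 = -96.8
Secondary income: 177.9
Current account = (-1521.4) + 742.5 + (-96.8) + 177.9 = -697.8
(Excluded from the current account — financial account: sale of domestic government bonds to non-residents 1042.3, foreign purchases of equities on the domestic stock exchange 1809.4, new loans extended by domestic banks to foreign borrowers 1324.9, increase in resident deposits held at foreign banks 281.5, domestic pension funds' purchases of foreign equities 1773.3.)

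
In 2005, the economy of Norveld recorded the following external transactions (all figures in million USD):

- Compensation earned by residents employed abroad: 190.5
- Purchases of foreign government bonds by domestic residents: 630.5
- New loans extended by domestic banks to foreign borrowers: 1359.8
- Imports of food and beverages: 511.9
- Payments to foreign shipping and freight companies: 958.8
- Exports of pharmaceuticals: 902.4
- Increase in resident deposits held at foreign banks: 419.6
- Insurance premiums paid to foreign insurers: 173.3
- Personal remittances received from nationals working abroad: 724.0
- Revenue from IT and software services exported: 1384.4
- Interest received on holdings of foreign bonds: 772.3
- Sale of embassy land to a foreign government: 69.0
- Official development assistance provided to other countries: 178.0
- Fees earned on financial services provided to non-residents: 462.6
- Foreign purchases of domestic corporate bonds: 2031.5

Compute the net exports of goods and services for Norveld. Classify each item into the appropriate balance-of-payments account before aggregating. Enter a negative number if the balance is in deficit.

Goods: 902.4 - 511.9 = 390.5
Services: -173.3 + 1384.4 - 958.8 + 462.6 = 714.9
Trade balance = 390.5 + 714.9 = 1105.4
(Excluded from the trade balance — primary income: compensation earned by residents employed abroad 190.5, interest received on holdings of foreign bonds 772.3; financial account: purchases of foreign government bonds by domestic residents 630.5, new loans extended by domestic banks to foreign borrowers 1359.8, increase in resident deposits held at foreign banks 419.6, foreign purchases of domestic corporate bonds 2031.5; secondary income: personal remittances received from nationals working abroad 724.0, official development assistance provided to other countries 178.0; capital account: sale of embassy land to a foreign government 69.0.)

1105.4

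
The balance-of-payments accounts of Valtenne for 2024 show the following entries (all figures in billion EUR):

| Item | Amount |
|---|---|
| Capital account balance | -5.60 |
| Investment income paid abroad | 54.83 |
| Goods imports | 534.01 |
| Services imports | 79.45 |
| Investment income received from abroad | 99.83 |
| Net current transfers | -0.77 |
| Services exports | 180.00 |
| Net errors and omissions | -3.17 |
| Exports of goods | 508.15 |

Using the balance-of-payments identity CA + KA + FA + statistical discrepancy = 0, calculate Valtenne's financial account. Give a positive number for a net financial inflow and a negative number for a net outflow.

-110.15

Goods balance = 508.15 - 534.01 = -25.86
Services balance = 180.00 - 79.45 = 100.55
Trade balance (goods + services) = -25.86 + 100.55 = 74.69
Net primary income = 99.83 - 54.83 = 45.00
Net secondary income = -0.77
Current account = 74.69 + 45.00 + (-0.77) = 118.92
Financial account = -(118.92 + (-5.60) + (-3.17)) = -110.15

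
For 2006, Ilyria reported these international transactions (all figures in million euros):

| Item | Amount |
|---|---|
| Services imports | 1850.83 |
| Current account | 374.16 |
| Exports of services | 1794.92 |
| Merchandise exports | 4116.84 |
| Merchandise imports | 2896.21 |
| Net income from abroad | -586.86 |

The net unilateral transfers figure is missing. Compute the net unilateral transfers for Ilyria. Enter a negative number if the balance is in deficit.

-203.70

Current account = goods balance + services balance + net primary income + net secondary income
Sum of the known components = 577.86
Net unilateral transfers = CA - (known components) = 374.16 - 577.86 = -203.70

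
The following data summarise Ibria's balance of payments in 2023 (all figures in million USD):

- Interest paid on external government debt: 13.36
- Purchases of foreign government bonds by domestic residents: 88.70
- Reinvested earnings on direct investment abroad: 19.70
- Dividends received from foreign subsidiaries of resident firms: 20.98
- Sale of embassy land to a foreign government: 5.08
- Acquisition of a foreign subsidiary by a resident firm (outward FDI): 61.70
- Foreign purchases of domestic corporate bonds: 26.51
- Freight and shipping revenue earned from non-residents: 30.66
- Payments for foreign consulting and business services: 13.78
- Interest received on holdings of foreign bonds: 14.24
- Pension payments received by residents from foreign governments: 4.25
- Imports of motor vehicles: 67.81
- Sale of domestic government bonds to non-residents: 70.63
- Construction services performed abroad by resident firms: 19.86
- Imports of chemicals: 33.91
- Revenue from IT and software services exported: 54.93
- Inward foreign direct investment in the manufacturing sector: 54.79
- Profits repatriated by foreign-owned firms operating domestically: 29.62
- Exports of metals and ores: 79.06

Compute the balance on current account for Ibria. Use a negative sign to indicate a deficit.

Goods: 79.06 - 67.81 - 33.91 = -22.66
Services: 30.66 - 13.78 + 54.93 + 19.86 = 91.67
Primary income: -13.36 - 29.62 + 20.98 + 19.70 + 14.24 = 11.94
Secondary income: 4.25
Current account = (-22.66) + 91.67 + 11.94 + 4.25 = 85.20
(Excluded from the current account — financial account: purchases of foreign government bonds by domestic residents 88.70, acquisition of a foreign subsidiary by a resident firm (outward FDI) 61.70, foreign purchases of domestic corporate bonds 26.51, sale of domestic government bonds to non-residents 70.63, inward foreign direct investment in the manufacturing sector 54.79; capital account: sale of embassy land to a foreign government 5.08.)

85.20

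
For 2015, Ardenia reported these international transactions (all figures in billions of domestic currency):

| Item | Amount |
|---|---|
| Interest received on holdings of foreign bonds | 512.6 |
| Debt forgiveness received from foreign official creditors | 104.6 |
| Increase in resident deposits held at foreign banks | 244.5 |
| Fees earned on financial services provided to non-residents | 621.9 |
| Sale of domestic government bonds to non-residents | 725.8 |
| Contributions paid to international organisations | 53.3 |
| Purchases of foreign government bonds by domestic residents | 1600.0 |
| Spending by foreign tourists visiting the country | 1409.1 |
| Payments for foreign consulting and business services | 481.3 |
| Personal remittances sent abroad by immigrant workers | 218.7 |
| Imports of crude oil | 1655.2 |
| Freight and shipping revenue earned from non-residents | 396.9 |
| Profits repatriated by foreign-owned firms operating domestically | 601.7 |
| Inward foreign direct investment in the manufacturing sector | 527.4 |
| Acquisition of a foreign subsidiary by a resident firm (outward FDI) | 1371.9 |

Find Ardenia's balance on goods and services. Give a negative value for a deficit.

Goods: -1655.2
Services: 621.9 - 481.3 + 1409.1 + 396.9 = 1946.6
Trade balance = -1655.2 + 1946.6 = 291.4
(Excluded from the trade balance — primary income: interest received on holdings of foreign bonds 512.6, profits repatriated by foreign-owned firms operating domestically 601.7; capital account: debt forgiveness received from foreign official creditors 104.6; financial account: increase in resident deposits held at foreign banks 244.5, sale of domestic government bonds to non-residents 725.8, purchases of foreign government bonds by domestic residents 1600.0, inward foreign direct investment in the manufacturing sector 527.4, acquisition of a foreign subsidiary by a resident firm (outward FDI) 1371.9; secondary income: contributions paid to international organisations 53.3, personal remittances sent abroad by immigrant workers 218.7.)

291.4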